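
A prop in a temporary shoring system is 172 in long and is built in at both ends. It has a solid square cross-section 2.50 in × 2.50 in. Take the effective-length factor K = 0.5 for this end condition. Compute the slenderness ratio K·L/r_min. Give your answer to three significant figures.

λ ≈ 119

For a square r = a/√12 = 2.50/√12 = 0.7217 in
L_e = K·L = 0.5 × 172 = 86.00 in
λ = L_e / r_min = 86.000 / 0.7217 = 119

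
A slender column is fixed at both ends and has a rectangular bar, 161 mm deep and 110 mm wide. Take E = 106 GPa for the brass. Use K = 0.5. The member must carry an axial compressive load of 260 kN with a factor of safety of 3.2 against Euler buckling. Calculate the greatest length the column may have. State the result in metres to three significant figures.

L_max ≈ 9.48 m

Buckling occurs about the weak axis: I_min = h·b³/12 with b = 110 mm (the shorter side).
I_min = 161×110³/12 = 1.786×10^7 mm⁴
I = 1.786×10^-5 m⁴
Required critical load P_cr = n·P = 3.2 × 260 = 832.0 kN = 8.320×10^5 N
From P_cr = π²EI/(K·L)²:  L = (1/K)·√(π²EI/P_cr) = (1/0.5)·√(π²×1.06×10^11×1.786×10^-5/8.320×10^5)
L = 9.48 m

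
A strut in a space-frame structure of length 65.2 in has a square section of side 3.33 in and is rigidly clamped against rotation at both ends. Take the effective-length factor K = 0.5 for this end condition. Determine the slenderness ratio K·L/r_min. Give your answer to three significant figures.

I = a⁴/12 = 3.33⁴/12 = 10.25 in⁴
A = 11.09 in²;  r_min = √(I/A) = √(10.25/11.09) = 0.9613 in
L_e = K·L = 0.5 × 65.2 = 32.60 in
λ = L_e / r_min = 32.600 / 0.9613 = 33.9

λ ≈ 33.9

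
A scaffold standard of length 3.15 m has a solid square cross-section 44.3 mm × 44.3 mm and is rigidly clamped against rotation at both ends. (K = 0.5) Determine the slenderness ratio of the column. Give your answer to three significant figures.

λ ≈ 123

For a square r = a/√12 = 44.3/√12 = 12.79 mm
L_e = K·L = 0.5 × 3.15 m = 1.575 m = 1575.0 mm
λ = L_e / r_min = 1575.0 / 12.79 = 123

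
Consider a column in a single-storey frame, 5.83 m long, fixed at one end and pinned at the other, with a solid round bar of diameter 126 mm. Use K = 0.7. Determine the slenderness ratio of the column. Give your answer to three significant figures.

For a solid circle r = d/4 = 126/4 = 31.50 mm
L_e = K·L = 0.7 × 5.83 m = 4.081 m = 4081.0 mm
λ = L_e / r_min = 4081.0 / 31.50 = 130

λ ≈ 130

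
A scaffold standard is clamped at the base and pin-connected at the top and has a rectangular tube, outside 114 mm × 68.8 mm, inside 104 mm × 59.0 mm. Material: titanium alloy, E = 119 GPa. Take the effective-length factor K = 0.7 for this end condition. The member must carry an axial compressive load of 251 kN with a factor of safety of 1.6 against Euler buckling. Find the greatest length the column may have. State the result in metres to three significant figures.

L_max ≈ 2.80 m

Weak-axis I_min = (h_o·b_o³ − h_i·b_i³)/12 with b_o = 68.8, b_i = 59.00 mm (shorter outer/inner sides).
I_min = (114×68.8³ − 104.0×59.00³)/12 = 1.314×10^6 mm⁴
I = 1.314×10^-6 m⁴
Required critical load P_cr = n·P = 1.6 × 251 = 401.6 kN = 4.016×10^5 N
From P_cr = π²EI/(K·L)²:  L = (1/K)·√(π²EI/P_cr) = (1/0.7)·√(π²×1.19×10^11×1.314×10^-6/4.016×10^5)
L = 2.80 m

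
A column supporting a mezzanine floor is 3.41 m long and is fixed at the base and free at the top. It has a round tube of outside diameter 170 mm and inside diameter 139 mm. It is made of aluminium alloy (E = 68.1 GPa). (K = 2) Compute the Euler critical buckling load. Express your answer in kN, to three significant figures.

P_cr ≈ 328 kN

d_o = 170 mm, d_i = 139 mm
I = π(d_o⁴ − d_i⁴)/64 = π(170⁴ − 139.0⁴)/64 = 2.267×10^7 mm⁴
I = 2.267×10^7 mm⁴ = 2.267×10^-5 m⁴
Effective length L_e = K·L = 2 × 3.41 = 6.820 m
P_cr = π²EI / L_e² = π² × 68.1×10⁹ × 2.267×10^-5 / 6.820² = 3.276×10^5 N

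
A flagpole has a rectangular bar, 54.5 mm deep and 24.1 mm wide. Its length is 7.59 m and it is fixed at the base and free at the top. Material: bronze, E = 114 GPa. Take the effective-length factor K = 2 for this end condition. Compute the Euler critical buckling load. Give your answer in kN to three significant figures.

Buckling occurs about the weak axis: I_min = h·b³/12 with b = 24.1 mm (the shorter side).
I_min = 54.5×24.1³/12 = 6.357×10^4 mm⁴
I = 6.357×10^4 mm⁴ = 6.357×10^-8 m⁴
Effective length L_e = K·L = 2 × 7.59 = 15.18 m
P_cr = π²EI / L_e² = π² × 114×10⁹ × 6.357×10^-8 / 15.18² = 310.4 N

P_cr ≈ 0.310 kN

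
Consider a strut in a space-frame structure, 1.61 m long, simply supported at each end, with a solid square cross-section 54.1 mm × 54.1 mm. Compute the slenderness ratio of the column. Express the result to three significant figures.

λ ≈ 103

I = a⁴/12 = 54.1⁴/12 = 7.139×10^5 mm⁴
A = 2.927×10^3 mm²;  r_min = √(I/A) = √(7.139×10^5/2.927×10^3) = 15.62 mm
L_e = K·L = 1 × 1.61 m = 1.610 m = 1610.0 mm
λ = L_e / r_min = 1610.0 / 15.62 = 103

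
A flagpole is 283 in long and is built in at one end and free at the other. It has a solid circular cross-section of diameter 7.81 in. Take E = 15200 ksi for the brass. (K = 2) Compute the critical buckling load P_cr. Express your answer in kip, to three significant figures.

I = πd⁴/64 = π×7.81⁴/64 = 182.6 in⁴
Effective length L_e = K·L = 2 × 283 = 566.0 in
P_cr = π²EI / L_e² = π² × 15200×10³ × 182.6 / 566.0² = 8.552×10^4 lb

P_cr ≈ 85.5 kip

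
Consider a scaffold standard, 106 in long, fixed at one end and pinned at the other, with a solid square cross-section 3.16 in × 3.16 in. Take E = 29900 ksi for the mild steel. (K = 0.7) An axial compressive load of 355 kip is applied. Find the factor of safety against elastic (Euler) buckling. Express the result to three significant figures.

I = a⁴/12 = 3.16⁴/12 = 8.309 in⁴
Effective length L_e = K·L = 0.7 × 106 = 74.20 in
P_cr = π²EI / L_e² = π² × 29900×10³ × 8.309 / 74.20² = 4.454×10^5 lb
Factor of safety n = P_cr / P = 445.38 / 355 = 1.25

n ≈ 1.25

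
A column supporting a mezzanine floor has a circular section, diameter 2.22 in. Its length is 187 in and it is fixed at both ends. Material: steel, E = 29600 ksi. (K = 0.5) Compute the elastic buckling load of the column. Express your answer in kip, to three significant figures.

I = πd⁴/64 = π×2.22⁴/64 = 1.192 in⁴
Effective length L_e = K·L = 0.5 × 187 = 93.50 in
P_cr = π²EI / L_e² = π² × 29600×10³ × 1.192 / 93.50² = 3.984×10^4 lb

P_cr ≈ 39.8 kip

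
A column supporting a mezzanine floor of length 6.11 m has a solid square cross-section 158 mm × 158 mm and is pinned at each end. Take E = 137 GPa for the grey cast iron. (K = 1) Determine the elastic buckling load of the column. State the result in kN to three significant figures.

P_cr ≈ 1880 kN

I = a⁴/12 = 158⁴/12 = 5.193×10^7 mm⁴
I = 5.193×10^7 mm⁴ = 5.193×10^-5 m⁴
Effective length L_e = K·L = 1 × 6.11 = 6.110 m
P_cr = π²EI / L_e² = π² × 137×10⁹ × 5.193×10^-5 / 6.110² = 1.881×10^6 N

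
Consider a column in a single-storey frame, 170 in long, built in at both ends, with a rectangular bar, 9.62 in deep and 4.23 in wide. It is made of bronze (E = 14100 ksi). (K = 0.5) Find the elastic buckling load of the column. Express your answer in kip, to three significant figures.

P_cr ≈ 1170 kip

Buckling occurs about the weak axis: I_min = h·b³/12 with b = 4.23 in (the shorter side).
I_min = 9.62×4.23³/12 = 60.68 in⁴
Effective length L_e = K·L = 0.5 × 170 = 85.00 in
P_cr = π²EI / L_e² = π² × 14100×10³ × 60.68 / 85.00² = 1.169×10^6 lb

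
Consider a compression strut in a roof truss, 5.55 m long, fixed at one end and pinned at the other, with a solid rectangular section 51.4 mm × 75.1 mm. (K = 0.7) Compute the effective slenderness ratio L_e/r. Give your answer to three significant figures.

λ ≈ 262

Buckling occurs about the weak axis: I_min = h·b³/12 with b = 51.4 mm (the shorter side).
I_min = 75.1×51.4³/12 = 8.499×10^5 mm⁴
A = 3.860×10^3 mm²;  r_min = √(I/A) = √(8.499×10^5/3.860×10^3) = 14.84 mm
L_e = K·L = 0.7 × 5.55 m = 3.885 m = 3885.0 mm
λ = L_e / r_min = 3885.0 / 14.84 = 262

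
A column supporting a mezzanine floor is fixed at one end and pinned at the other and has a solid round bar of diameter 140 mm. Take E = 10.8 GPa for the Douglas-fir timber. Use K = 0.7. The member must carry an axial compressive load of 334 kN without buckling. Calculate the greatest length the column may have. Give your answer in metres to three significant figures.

I = πd⁴/64 = π×140⁴/64 = 1.886×10^7 mm⁴
I = 1.886×10^-5 m⁴
At the buckling limit P_cr = P = 3.340×10^5 N
From P_cr = π²EI/(K·L)²:  L = (1/K)·√(π²EI/P_cr) = (1/0.7)·√(π²×1.08×10^10×1.886×10^-5/3.340×10^5)
L = 3.50 m

L_max ≈ 3.50 m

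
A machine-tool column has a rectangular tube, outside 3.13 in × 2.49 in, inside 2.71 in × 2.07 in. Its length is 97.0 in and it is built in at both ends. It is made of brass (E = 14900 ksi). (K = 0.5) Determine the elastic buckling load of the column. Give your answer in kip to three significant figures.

P_cr ≈ 127 kip

Weak-axis I_min = (h_o·b_o³ − h_i·b_i³)/12 with b_o = 2.49, b_i = 2.070 in (shorter outer/inner sides).
I_min = (3.13×2.49³ − 2.710×2.070³)/12 = 2.024 in⁴
Effective length L_e = K·L = 0.5 × 97.0 = 48.50 in
P_cr = π²EI / L_e² = π² × 14900×10³ × 2.024 / 48.50² = 1.265×10^5 lb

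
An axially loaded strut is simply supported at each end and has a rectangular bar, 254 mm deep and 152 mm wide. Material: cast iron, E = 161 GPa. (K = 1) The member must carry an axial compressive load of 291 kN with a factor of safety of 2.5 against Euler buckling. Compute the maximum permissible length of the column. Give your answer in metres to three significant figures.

L_max ≈ 12.7 m

Buckling occurs about the weak axis: I_min = h·b³/12 with b = 152 mm (the shorter side).
I_min = 254×152³/12 = 7.433×10^7 mm⁴
I = 7.433×10^-5 m⁴
Required critical load P_cr = n·P = 2.5 × 291 = 727.5 kN = 7.275×10^5 N
From P_cr = π²EI/(K·L)²:  L = (1/K)·√(π²EI/P_cr) = (1/1)·√(π²×1.61×10^11×7.433×10^-5/7.275×10^5)
L = 12.7 m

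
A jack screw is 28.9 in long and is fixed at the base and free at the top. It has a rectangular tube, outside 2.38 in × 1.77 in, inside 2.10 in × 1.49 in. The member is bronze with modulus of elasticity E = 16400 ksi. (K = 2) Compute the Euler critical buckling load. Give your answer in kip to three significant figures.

P_cr ≈ 25.2 kip

Weak-axis I_min = (h_o·b_o³ − h_i·b_i³)/12 with b_o = 1.77, b_i = 1.490 in (shorter outer/inner sides).
I_min = (2.38×1.77³ − 2.100×1.490³)/12 = 0.5209 in⁴
Effective length L_e = K·L = 2 × 28.9 = 57.80 in
P_cr = π²EI / L_e² = π² × 16400×10³ × 0.5209 / 57.80² = 2.524×10^4 lb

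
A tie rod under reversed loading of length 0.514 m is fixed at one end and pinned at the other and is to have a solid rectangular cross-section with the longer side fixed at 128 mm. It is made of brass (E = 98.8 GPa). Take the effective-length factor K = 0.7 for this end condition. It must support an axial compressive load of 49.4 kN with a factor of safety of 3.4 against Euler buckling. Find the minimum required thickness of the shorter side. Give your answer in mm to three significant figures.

Required P_cr = n·P = 3.4 × 49.4 = 168.0 kN
L_e = K·L = 0.7 × 0.514 = 0.3598 m
Required I = P_cr·L_e²/(π²E) = 1.680×10^5 × 0.3598² / (π² × 9.88×10^10) = 2.230×10^-8 m⁴
I_req = 2.230×10^4 mm⁴
Rectangle, weak axis: I_min = h·b³/12 with h = 128 mm fixed  ⇒  b = (12I/h)^(1/3) = 12.8 mm

b ≈ 12.8 mm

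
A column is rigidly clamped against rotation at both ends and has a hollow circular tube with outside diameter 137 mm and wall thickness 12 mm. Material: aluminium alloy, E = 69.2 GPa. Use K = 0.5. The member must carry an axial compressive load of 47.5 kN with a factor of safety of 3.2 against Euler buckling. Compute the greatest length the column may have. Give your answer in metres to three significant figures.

L_max ≈ 12.9 m

Inner diameter d_i = 137 − 2×12 = 113.0 mm
I = π(d_o⁴ − d_i⁴)/64 = π(137⁴ − 113.0⁴)/64 = 9.289×10^6 mm⁴
I = 9.289×10^-6 m⁴
Required critical load P_cr = n·P = 3.2 × 47.5 = 152.0 kN = 1.520×10^5 N
From P_cr = π²EI/(K·L)²:  L = (1/K)·√(π²EI/P_cr) = (1/0.5)·√(π²×6.92×10^10×9.289×10^-6/1.520×10^5)
L = 12.9 m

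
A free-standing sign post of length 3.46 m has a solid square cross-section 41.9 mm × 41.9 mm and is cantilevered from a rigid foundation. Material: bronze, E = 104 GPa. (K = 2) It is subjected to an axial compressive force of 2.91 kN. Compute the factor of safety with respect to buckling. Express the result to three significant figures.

I = a⁴/12 = 41.9⁴/12 = 2.568×10^5 mm⁴
I = 2.568×10^5 mm⁴ = 2.568×10^-7 m⁴
Effective length L_e = K·L = 2 × 3.46 = 6.920 m
P_cr = π²EI / L_e² = π² × 104×10⁹ × 2.568×10^-7 / 6.920² = 5.505×10^3 N
Factor of safety n = P_cr / P = 5.5055 / 2.91 = 1.89

n ≈ 1.89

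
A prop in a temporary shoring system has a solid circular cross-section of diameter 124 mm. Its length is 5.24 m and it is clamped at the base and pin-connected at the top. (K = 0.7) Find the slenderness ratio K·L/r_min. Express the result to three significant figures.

For a solid circle r = d/4 = 124/4 = 31.00 mm
L_e = K·L = 0.7 × 5.24 m = 3.668 m = 3668.0 mm
λ = L_e / r_min = 3668.0 / 31.00 = 118

λ ≈ 118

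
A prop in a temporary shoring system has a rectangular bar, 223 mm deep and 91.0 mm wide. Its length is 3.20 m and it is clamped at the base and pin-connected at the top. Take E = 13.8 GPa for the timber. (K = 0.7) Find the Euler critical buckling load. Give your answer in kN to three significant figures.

P_cr ≈ 380 kN

Buckling occurs about the weak axis: I_min = h·b³/12 with b = 91.0 mm (the shorter side).
I_min = 223×91.0³/12 = 1.400×10^7 mm⁴
I = 1.400×10^7 mm⁴ = 1.400×10^-5 m⁴
Effective length L_e = K·L = 0.7 × 3.20 = 2.240 m
P_cr = π²EI / L_e² = π² × 13.8×10⁹ × 1.400×10^-5 / 2.240² = 3.801×10^5 N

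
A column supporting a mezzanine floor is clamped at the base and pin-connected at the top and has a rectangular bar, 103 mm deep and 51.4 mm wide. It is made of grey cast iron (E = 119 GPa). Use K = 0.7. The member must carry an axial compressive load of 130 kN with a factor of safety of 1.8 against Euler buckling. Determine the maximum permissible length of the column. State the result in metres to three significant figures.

Buckling occurs about the weak axis: I_min = h·b³/12 with b = 51.4 mm (the shorter side).
I_min = 103×51.4³/12 = 1.166×10^6 mm⁴
I = 1.166×10^-6 m⁴
Required critical load P_cr = n·P = 1.8 × 130 = 234.0 kN = 2.340×10^5 N
From P_cr = π²EI/(K·L)²:  L = (1/K)·√(π²EI/P_cr) = (1/0.7)·√(π²×1.19×10^11×1.166×10^-6/2.340×10^5)
L = 3.46 m

L_max ≈ 3.46 m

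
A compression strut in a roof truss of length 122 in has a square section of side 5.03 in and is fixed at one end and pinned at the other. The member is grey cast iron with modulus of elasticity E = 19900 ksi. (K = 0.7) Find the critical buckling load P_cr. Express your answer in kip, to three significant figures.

P_cr ≈ 1440 kip

I = a⁴/12 = 5.03⁴/12 = 53.34 in⁴
Effective length L_e = K·L = 0.7 × 122 = 85.40 in
P_cr = π²EI / L_e² = π² × 19900×10³ × 53.34 / 85.40² = 1.437×10^6 lb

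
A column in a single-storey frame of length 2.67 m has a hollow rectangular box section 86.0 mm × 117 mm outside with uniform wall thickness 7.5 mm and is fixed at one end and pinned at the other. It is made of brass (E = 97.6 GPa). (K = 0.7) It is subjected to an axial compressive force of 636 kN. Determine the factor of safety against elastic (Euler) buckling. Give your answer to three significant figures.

Inner dimensions: h_i = 117 − 2×7.5 = 102.0 mm, b_i = 86.0 − 2×7.5 = 71.00 mm
Weak-axis I_min = (h_o·b_o³ − h_i·b_i³)/12 with b_o = 86.0, b_i = 71.00 mm (shorter outer/inner sides).
I_min = (117×86.0³ − 102.0×71.00³)/12 = 3.159×10^6 mm⁴
I = 3.159×10^6 mm⁴ = 3.159×10^-6 m⁴
Effective length L_e = K·L = 0.7 × 2.67 = 1.869 m
P_cr = π²EI / L_e² = π² × 97.6×10⁹ × 3.159×10^-6 / 1.869² = 8.712×10^5 N
Factor of safety n = P_cr / P = 871.21 / 636 = 1.37

n ≈ 1.37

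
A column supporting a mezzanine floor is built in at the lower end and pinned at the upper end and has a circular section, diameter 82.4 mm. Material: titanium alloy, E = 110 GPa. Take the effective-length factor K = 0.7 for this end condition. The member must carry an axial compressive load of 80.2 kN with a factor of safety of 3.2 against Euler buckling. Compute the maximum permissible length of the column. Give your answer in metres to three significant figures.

I = πd⁴/64 = π×82.4⁴/64 = 2.263×10^6 mm⁴
I = 2.263×10^-6 m⁴
Required critical load P_cr = n·P = 3.2 × 80.2 = 256.6 kN = 2.566×10^5 N
From P_cr = π²EI/(K·L)²:  L = (1/K)·√(π²EI/P_cr) = (1/0.7)·√(π²×1.10×10^11×2.263×10^-6/2.566×10^5)
L = 4.42 m

L_max ≈ 4.42 m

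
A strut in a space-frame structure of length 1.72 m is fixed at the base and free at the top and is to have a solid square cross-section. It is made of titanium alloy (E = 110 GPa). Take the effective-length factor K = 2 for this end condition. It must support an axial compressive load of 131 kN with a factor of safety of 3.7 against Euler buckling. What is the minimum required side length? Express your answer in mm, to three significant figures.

a ≈ 89.2 mm

Required P_cr = n·P = 3.7 × 131 = 484.7 kN
L_e = K·L = 2 × 1.72 = 3.440 m
Required I = P_cr·L_e²/(π²E) = 4.847×10^5 × 3.440² / (π² × 1.10×10^11) = 5.283×10^-6 m⁴
I_req = 5.283×10^6 mm⁴
Solid square: I = a⁴/12  ⇒  a = (12I)^(1/4) = (12×5.283×10^6)^(1/4) = 89.2 mm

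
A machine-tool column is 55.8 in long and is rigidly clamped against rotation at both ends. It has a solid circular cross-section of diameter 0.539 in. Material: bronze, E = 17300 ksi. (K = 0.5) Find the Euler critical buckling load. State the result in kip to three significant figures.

I = πd⁴/64 = π×0.539⁴/64 = 4.143×10^-3 in⁴
Effective length L_e = K·L = 0.5 × 55.8 = 27.90 in
P_cr = π²EI / L_e² = π² × 17300×10³ × 4.143×10^-3 / 27.90² = 908.8 lb

P_cr ≈ 0.909 kip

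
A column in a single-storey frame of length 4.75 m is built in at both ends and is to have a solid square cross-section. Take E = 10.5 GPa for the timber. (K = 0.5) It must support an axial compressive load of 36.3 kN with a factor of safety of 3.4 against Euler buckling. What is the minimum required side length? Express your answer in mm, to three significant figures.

a ≈ 94.8 mm

Required P_cr = n·P = 3.4 × 36.3 = 123.4 kN
L_e = K·L = 0.5 × 4.75 = 2.375 m
Required I = P_cr·L_e²/(π²E) = 1.234×10^5 × 2.375² / (π² × 1.05×10^10) = 6.718×10^-6 m⁴
I_req = 6.718×10^6 mm⁴
Solid square: I = a⁴/12  ⇒  a = (12I)^(1/4) = (12×6.718×10^6)^(1/4) = 94.8 mm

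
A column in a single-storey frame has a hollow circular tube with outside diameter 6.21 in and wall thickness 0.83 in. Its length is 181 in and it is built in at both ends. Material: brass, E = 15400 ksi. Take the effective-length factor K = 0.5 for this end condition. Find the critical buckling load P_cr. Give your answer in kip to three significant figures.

Inner diameter d_i = 6.21 − 2×0.83 = 4.550 in
I = π(d_o⁴ − d_i⁴)/64 = π(6.21⁴ − 4.550⁴)/64 = 51.96 in⁴
Effective length L_e = K·L = 0.5 × 181 = 90.50 in
P_cr = π²EI / L_e² = π² × 15400×10³ × 51.96 / 90.50² = 9.643×10^5 lb

P_cr ≈ 964 kip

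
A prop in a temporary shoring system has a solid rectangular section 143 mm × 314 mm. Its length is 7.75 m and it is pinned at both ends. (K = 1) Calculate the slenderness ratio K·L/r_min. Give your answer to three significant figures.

λ ≈ 188

For a rectangle r_min = b/√12 = 143/√12 = 41.28 mm
L_e = K·L = 1 × 7.75 m = 7.750 m = 7750.0 mm
λ = L_e / r_min = 7750.0 / 41.28 = 188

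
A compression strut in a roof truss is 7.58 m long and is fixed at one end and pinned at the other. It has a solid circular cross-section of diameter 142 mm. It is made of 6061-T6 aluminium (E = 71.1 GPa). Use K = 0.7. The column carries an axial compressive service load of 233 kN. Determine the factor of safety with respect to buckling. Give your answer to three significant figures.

n ≈ 2.14

I = πd⁴/64 = π×142⁴/64 = 1.996×10^7 mm⁴
I = 1.996×10^7 mm⁴ = 1.996×10^-5 m⁴
Effective length L_e = K·L = 0.7 × 7.58 = 5.306 m
P_cr = π²EI / L_e² = π² × 71.1×10⁹ × 1.996×10^-5 / 5.306² = 4.975×10^5 N
Factor of safety n = P_cr / P = 497.46 / 233 = 2.14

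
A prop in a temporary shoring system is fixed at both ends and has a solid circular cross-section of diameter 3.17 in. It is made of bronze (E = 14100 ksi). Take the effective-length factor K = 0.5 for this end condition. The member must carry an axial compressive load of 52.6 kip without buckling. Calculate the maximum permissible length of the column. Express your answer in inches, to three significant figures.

I = πd⁴/64 = π×3.17⁴/64 = 4.957 in⁴
At the buckling limit P_cr = P = 5.260×10^4 lb
From P_cr = π²EI/(K·L)²:  L = (1/K)·√(π²EI/P_cr) = (1/0.5)·√(π²×1.41×10^7×4.957/5.260×10^4)
L = 229 in

L_max ≈ 229 in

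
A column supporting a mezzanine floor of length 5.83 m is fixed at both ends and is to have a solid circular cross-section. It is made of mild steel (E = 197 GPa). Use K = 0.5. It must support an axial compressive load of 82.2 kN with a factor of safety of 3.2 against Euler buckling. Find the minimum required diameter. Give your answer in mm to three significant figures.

Required P_cr = n·P = 3.2 × 82.2 = 263.0 kN
L_e = K·L = 0.5 × 5.83 = 2.915 m
Required I = P_cr·L_e²/(π²E) = 2.630×10^5 × 2.915² / (π² × 1.97×10^11) = 1.150×10^-6 m⁴
I_req = 1.150×10^6 mm⁴
Solid circle: I = πd⁴/64  ⇒  d = (64I/π)^(1/4) = (64×1.150×10^6/π)^(1/4) = 69.6 mm

d ≈ 69.6 mm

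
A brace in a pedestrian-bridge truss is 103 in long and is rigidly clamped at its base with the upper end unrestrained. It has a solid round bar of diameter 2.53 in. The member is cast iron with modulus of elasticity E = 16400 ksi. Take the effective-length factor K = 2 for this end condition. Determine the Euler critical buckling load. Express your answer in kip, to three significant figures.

P_cr ≈ 7.67 kip

I = πd⁴/64 = π×2.53⁴/64 = 2.011 in⁴
Effective length L_e = K·L = 2 × 103 = 206.0 in
P_cr = π²EI / L_e² = π² × 16400×10³ × 2.011 / 206.0² = 7.671×10^3 lb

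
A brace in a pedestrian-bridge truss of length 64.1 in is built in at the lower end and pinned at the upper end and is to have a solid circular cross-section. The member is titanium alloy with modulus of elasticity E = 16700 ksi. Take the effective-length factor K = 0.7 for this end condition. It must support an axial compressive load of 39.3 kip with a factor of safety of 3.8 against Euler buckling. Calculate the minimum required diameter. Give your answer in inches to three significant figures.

d ≈ 2.47 in

Required P_cr = n·P = 3.8 × 39.3 = 149.3 kip
L_e = K·L = 0.7 × 64.1 = 44.87 in
Required I = P_cr·L_e²/(π²E) = 1.493×10^5 × 44.87² / (π² × 1.67×10^7) = 1.824 in⁴
Solid circle: I = πd⁴/64  ⇒  d = (64I/π)^(1/4) = (64×1.824/π)^(1/4) = 2.47 in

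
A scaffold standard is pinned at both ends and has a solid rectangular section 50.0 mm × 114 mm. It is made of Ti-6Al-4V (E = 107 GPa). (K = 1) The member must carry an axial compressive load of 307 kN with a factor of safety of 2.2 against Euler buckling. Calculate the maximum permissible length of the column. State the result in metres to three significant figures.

L_max ≈ 1.36 m

Buckling occurs about the weak axis: I_min = h·b³/12 with b = 50.0 mm (the shorter side).
I_min = 114×50.0³/12 = 1.188×10^6 mm⁴
I = 1.188×10^-6 m⁴
Required critical load P_cr = n·P = 2.2 × 307 = 675.4 kN = 6.754×10^5 N
From P_cr = π²EI/(K·L)²:  L = (1/K)·√(π²EI/P_cr) = (1/1)·√(π²×1.07×10^11×1.188×10^-6/6.754×10^5)
L = 1.36 m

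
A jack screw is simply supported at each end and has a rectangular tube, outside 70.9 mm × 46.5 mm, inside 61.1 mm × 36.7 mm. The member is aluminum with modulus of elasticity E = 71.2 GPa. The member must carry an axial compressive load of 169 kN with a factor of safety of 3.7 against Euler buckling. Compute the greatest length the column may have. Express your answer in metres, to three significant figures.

L_max ≈ 0.620 m

Weak-axis I_min = (h_o·b_o³ − h_i·b_i³)/12 with b_o = 46.5, b_i = 36.70 mm (shorter outer/inner sides).
I_min = (70.9×46.5³ − 61.10×36.70³)/12 = 3.424×10^5 mm⁴
I = 3.424×10^-7 m⁴
Required critical load P_cr = n·P = 3.7 × 169 = 625.3 kN = 6.253×10^5 N
From P_cr = π²EI/(K·L)²:  L = (1/K)·√(π²EI/P_cr) = (1/1)·√(π²×7.12×10^10×3.424×10^-7/6.253×10^5)
L = 0.620 m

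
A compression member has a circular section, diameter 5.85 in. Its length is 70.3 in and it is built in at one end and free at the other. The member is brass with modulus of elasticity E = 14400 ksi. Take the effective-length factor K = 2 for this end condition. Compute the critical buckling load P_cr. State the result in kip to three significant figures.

I = πd⁴/64 = π×5.85⁴/64 = 57.49 in⁴
Effective length L_e = K·L = 2 × 70.3 = 140.6 in
P_cr = π²EI / L_e² = π² × 14400×10³ × 57.49 / 140.6² = 4.133×10^5 lb

P_cr ≈ 413 kip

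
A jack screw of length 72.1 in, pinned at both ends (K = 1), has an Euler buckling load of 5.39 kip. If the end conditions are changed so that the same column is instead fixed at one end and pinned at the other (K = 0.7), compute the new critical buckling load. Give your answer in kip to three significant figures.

P_cr ∝ 1/K², so P_cr,new = P_cr,old × (K_old/K_new)² = 5.39 × (1/0.7)²
= 5.39 × 2.041 = 11.0 kip

P_cr ≈ 11.0 kip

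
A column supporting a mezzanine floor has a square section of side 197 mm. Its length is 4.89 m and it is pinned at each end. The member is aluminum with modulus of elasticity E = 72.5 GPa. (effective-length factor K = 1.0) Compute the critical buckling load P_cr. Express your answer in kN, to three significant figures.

P_cr ≈ 3760 kN

I = a⁴/12 = 197⁴/12 = 1.255×10^8 mm⁴
I = 1.255×10^8 mm⁴ = 1.255×10^-4 m⁴
Effective length L_e = K·L = 1 × 4.89 = 4.890 m
P_cr = π²EI / L_e² = π² × 72.5×10⁹ × 1.255×10^-4 / 4.890² = 3.756×10^6 N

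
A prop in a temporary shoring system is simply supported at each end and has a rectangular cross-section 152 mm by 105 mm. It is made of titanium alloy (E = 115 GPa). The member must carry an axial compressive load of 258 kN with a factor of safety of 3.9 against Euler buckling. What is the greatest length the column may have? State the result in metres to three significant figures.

L_max ≈ 4.07 m

Buckling occurs about the weak axis: I_min = h·b³/12 with b = 105 mm (the shorter side).
I_min = 152×105³/12 = 1.466×10^7 mm⁴
I = 1.466×10^-5 m⁴
Required critical load P_cr = n·P = 3.9 × 258 = 1006 kN = 1.006×10^6 N
From P_cr = π²EI/(K·L)²:  L = (1/K)·√(π²EI/P_cr) = (1/1)·√(π²×1.15×10^11×1.466×10^-5/1.006×10^6)
L = 4.07 m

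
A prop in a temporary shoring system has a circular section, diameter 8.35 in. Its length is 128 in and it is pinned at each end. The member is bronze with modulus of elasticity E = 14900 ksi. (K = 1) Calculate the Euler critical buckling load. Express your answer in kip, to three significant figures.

I = πd⁴/64 = π×8.35⁴/64 = 238.6 in⁴
Effective length L_e = K·L = 1 × 128 = 128.0 in
P_cr = π²EI / L_e² = π² × 14900×10³ × 238.6 / 128.0² = 2.142×10^6 lb

P_cr ≈ 2140 kip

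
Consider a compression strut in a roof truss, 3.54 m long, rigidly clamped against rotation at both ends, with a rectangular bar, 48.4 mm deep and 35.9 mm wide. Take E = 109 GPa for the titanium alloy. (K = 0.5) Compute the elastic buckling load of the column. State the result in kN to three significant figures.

Buckling occurs about the weak axis: I_min = h·b³/12 with b = 35.9 mm (the shorter side).
I_min = 48.4×35.9³/12 = 1.866×10^5 mm⁴
I = 1.866×10^5 mm⁴ = 1.866×10^-7 m⁴
Effective length L_e = K·L = 0.5 × 3.54 = 1.770 m
P_cr = π²EI / L_e² = π² × 109×10⁹ × 1.866×10^-7 / 1.770² = 6.408×10^4 N

P_cr ≈ 64.1 kN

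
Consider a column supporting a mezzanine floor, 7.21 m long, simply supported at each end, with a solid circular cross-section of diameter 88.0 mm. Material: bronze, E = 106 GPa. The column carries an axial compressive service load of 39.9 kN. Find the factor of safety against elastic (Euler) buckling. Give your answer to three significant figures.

I = πd⁴/64 = π×88.0⁴/64 = 2.944×10^6 mm⁴
I = 2.944×10^6 mm⁴ = 2.944×10^-6 m⁴
Effective length L_e = K·L = 1 × 7.21 = 7.210 m
P_cr = π²EI / L_e² = π² × 106×10⁹ × 2.944×10^-6 / 7.210² = 5.924×10^4 N
Factor of safety n = P_cr / P = 59.243 / 39.9 = 1.48

n ≈ 1.48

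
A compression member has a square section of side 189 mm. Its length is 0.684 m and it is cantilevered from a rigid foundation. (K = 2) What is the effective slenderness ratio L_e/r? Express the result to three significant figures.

λ ≈ 25.1

For a square r = a/√12 = 189/√12 = 54.56 mm
L_e = K·L = 2 × 0.684 m = 1.368 m = 1368.0 mm
λ = L_e / r_min = 1368.0 / 54.56 = 25.1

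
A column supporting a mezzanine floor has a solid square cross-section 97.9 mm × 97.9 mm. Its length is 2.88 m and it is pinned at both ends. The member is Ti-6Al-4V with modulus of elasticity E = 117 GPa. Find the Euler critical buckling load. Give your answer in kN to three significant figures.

P_cr ≈ 1070 kN

I = a⁴/12 = 97.9⁴/12 = 7.655×10^6 mm⁴
I = 7.655×10^6 mm⁴ = 7.655×10^-6 m⁴
Effective length L_e = K·L = 1 × 2.88 = 2.880 m
P_cr = π²EI / L_e² = π² × 117×10⁹ × 7.655×10^-6 / 2.880² = 1.066×10^6 N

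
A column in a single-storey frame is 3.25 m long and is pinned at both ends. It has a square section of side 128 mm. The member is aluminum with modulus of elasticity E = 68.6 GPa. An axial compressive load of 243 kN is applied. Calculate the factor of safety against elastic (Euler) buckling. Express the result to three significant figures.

n ≈ 5.90

I = a⁴/12 = 128⁴/12 = 2.237×10^7 mm⁴
I = 2.237×10^7 mm⁴ = 2.237×10^-5 m⁴
Effective length L_e = K·L = 1 × 3.25 = 3.250 m
P_cr = π²EI / L_e² = π² × 68.6×10⁹ × 2.237×10^-5 / 3.250² = 1.434×10^6 N
Factor of safety n = P_cr / P = 1433.9 / 243 = 5.90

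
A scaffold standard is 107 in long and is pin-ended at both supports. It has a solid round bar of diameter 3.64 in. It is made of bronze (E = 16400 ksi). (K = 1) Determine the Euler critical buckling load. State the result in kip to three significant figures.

I = πd⁴/64 = π×3.64⁴/64 = 8.617 in⁴
Effective length L_e = K·L = 1 × 107 = 107.0 in
P_cr = π²EI / L_e² = π² × 16400×10³ × 8.617 / 107.0² = 1.218×10^5 lb

P_cr ≈ 122 kip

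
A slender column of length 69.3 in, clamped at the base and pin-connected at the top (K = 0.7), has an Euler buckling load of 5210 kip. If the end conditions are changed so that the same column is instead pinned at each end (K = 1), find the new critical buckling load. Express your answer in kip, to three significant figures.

P_cr ∝ 1/K², so P_cr,new = P_cr,old × (K_old/K_new)² = 5210 × (0.7/1)²
= 5210 × 0.4900 = 2550 kip

P_cr ≈ 2550 kip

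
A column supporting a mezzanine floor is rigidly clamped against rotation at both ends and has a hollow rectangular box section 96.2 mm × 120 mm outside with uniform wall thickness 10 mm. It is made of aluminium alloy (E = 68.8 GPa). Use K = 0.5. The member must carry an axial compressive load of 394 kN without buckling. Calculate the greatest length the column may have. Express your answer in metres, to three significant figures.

L_max ≈ 6.00 m

Inner dimensions: h_i = 120 − 2×10 = 100.0 mm, b_i = 96.2 − 2×10 = 76.20 mm
Weak-axis I_min = (h_o·b_o³ − h_i·b_i³)/12 with b_o = 96.2, b_i = 76.20 mm (shorter outer/inner sides).
I_min = (120×96.2³ − 100.0×76.20³)/12 = 5.216×10^6 mm⁴
I = 5.216×10^-6 m⁴
At the buckling limit P_cr = P = 3.940×10^5 N
From P_cr = π²EI/(K·L)²:  L = (1/K)·√(π²EI/P_cr) = (1/0.5)·√(π²×6.88×10^10×5.216×10^-6/3.940×10^5)
L = 6.00 m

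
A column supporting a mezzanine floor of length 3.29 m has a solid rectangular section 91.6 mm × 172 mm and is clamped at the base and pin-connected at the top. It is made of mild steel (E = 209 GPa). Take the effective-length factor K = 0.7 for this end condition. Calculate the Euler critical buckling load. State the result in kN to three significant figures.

P_cr ≈ 4280 kN

Buckling occurs about the weak axis: I_min = h·b³/12 with b = 91.6 mm (the shorter side).
I_min = 172×91.6³/12 = 1.102×10^7 mm⁴
I = 1.102×10^7 mm⁴ = 1.102×10^-5 m⁴
Effective length L_e = K·L = 0.7 × 3.29 = 2.303 m
P_cr = π²EI / L_e² = π² × 209×10⁹ × 1.102×10^-5 / 2.303² = 4.284×10^6 N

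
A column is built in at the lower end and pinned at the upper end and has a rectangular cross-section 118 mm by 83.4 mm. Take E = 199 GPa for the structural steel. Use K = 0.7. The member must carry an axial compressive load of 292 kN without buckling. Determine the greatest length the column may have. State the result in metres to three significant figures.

L_max ≈ 8.85 m

Buckling occurs about the weak axis: I_min = h·b³/12 with b = 83.4 mm (the shorter side).
I_min = 118×83.4³/12 = 5.704×10^6 mm⁴
I = 5.704×10^-6 m⁴
At the buckling limit P_cr = P = 2.920×10^5 N
From P_cr = π²EI/(K·L)²:  L = (1/K)·√(π²EI/P_cr) = (1/0.7)·√(π²×1.99×10^11×5.704×10^-6/2.920×10^5)
L = 8.85 m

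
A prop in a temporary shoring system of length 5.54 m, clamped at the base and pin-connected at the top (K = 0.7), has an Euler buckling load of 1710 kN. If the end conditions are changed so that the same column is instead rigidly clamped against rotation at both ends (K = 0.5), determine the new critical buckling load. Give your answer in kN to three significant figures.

P_cr ≈ 3350 kN

P_cr ∝ 1/K², so P_cr,new = P_cr,old × (K_old/K_new)² = 1710 × (0.7/0.5)²
= 1710 × 1.960 = 3350 kN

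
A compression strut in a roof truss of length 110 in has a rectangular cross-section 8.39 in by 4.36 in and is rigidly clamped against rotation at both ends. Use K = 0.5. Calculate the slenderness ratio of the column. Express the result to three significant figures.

For a rectangle r_min = b/√12 = 4.36/√12 = 1.259 in
L_e = K·L = 0.5 × 110 = 55.00 in
λ = L_e / r_min = 55.000 / 1.259 = 43.7

λ ≈ 43.7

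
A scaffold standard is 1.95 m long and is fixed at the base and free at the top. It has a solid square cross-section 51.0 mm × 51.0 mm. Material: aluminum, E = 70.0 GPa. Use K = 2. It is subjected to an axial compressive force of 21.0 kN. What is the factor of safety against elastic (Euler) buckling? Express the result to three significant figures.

n ≈ 1.22

I = a⁴/12 = 51.0⁴/12 = 5.638×10^5 mm⁴
I = 5.638×10^5 mm⁴ = 5.638×10^-7 m⁴
Effective length L_e = K·L = 2 × 1.95 = 3.900 m
P_cr = π²EI / L_e² = π² × 70.0×10⁹ × 5.638×10^-7 / 3.900² = 2.561×10^4 N
Factor of safety n = P_cr / P = 25.608 / 21.0 = 1.22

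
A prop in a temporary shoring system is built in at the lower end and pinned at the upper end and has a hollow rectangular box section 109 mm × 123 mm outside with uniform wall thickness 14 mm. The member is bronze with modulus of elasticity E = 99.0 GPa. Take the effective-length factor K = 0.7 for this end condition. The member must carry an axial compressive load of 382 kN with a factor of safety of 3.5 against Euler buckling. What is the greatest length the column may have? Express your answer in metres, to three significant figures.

L_max ≈ 3.68 m

Inner dimensions: h_i = 123 − 2×14 = 95.00 mm, b_i = 109 − 2×14 = 81.00 mm
Weak-axis I_min = (h_o·b_o³ − h_i·b_i³)/12 with b_o = 109, b_i = 81.00 mm (shorter outer/inner sides).
I_min = (123×109³ − 95.00×81.00³)/12 = 9.067×10^6 mm⁴
I = 9.067×10^-6 m⁴
Required critical load P_cr = n·P = 3.5 × 382 = 1337 kN = 1.337×10^6 N
From P_cr = π²EI/(K·L)²:  L = (1/K)·√(π²EI/P_cr) = (1/0.7)·√(π²×9.90×10^10×9.067×10^-6/1.337×10^6)
L = 3.68 m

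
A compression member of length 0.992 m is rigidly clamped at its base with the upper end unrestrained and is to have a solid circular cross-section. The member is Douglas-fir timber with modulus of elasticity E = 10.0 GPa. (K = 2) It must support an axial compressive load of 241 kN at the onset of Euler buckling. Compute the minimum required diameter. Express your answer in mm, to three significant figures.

d ≈ 118 mm

L_e = K·L = 2 × 0.992 = 1.984 m
Required I = P_cr·L_e²/(π²E) = 2.410×10^5 × 1.984² / (π² × 1.00×10^10) = 9.612×10^-6 m⁴
I_req = 9.612×10^6 mm⁴
Solid circle: I = πd⁴/64  ⇒  d = (64I/π)^(1/4) = (64×9.612×10^6/π)^(1/4) = 118 mm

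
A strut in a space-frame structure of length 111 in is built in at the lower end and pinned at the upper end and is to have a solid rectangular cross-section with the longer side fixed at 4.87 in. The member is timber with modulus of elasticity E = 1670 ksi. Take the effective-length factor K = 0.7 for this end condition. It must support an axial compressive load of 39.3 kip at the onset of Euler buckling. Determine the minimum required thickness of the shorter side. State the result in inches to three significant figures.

b ≈ 3.29 in

L_e = K·L = 0.7 × 111 = 77.70 in
Required I = P_cr·L_e²/(π²E) = 3.930×10^4 × 77.70² / (π² × 1.67×10^6) = 14.40 in⁴
Rectangle, weak axis: I_min = h·b³/12 with h = 4.87 in fixed  ⇒  b = (12I/h)^(1/3) = 3.29 in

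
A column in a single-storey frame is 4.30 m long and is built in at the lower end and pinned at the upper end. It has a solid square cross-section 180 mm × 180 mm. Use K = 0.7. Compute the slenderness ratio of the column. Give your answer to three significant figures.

λ ≈ 57.9

I = a⁴/12 = 180⁴/12 = 8.748×10^7 mm⁴
A = 3.240×10^4 mm²;  r_min = √(I/A) = √(8.748×10^7/3.240×10^4) = 51.96 mm
L_e = K·L = 0.7 × 4.30 m = 3.010 m = 3010.0 mm
λ = L_e / r_min = 3010.0 / 51.96 = 57.9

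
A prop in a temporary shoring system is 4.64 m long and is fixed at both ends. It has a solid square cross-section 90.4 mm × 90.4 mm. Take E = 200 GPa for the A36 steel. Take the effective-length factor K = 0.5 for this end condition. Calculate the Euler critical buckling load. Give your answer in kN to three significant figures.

I = a⁴/12 = 90.4⁴/12 = 5.565×10^6 mm⁴
I = 5.565×10^6 mm⁴ = 5.565×10^-6 m⁴
Effective length L_e = K·L = 0.5 × 4.64 = 2.320 m
P_cr = π²EI / L_e² = π² × 200×10⁹ × 5.565×10^-6 / 2.320² = 2.041×10^6 N

P_cr ≈ 2040 kN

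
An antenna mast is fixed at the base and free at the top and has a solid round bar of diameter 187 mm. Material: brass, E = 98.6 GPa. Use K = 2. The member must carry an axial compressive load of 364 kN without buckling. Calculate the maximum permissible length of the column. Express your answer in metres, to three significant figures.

I = πd⁴/64 = π×187⁴/64 = 6.003×10^7 mm⁴
I = 6.003×10^-5 m⁴
At the buckling limit P_cr = P = 3.640×10^5 N
From P_cr = π²EI/(K·L)²:  L = (1/K)·√(π²EI/P_cr) = (1/2)·√(π²×9.86×10^10×6.003×10^-5/3.640×10^5)
L = 6.33 m

L_max ≈ 6.33 m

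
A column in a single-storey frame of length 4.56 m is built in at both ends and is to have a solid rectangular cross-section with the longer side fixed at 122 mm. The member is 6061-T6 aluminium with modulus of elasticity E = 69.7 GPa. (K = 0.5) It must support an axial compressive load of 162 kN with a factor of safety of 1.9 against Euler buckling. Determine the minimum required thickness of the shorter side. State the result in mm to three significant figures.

Required P_cr = n·P = 1.9 × 162 = 307.8 kN
L_e = K·L = 0.5 × 4.56 = 2.280 m
Required I = P_cr·L_e²/(π²E) = 3.078×10^5 × 2.280² / (π² × 6.97×10^10) = 2.326×10^-6 m⁴
I_req = 2.326×10^6 mm⁴
Rectangle, weak axis: I_min = h·b³/12 with h = 122 mm fixed  ⇒  b = (12I/h)^(1/3) = 61.2 mm

b ≈ 61.2 mm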